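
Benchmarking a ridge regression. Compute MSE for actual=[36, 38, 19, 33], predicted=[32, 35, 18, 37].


Squared errors: (36-32)²=16, (38-35)²=9, (19-18)²=1, (33-37)²=16
Sum = 42
MSE = 42/4 = 21/2

21/2


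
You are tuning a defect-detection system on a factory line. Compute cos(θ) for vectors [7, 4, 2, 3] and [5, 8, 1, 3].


A·B = 7·5 + 4·8 + 2·1 + 3·3 = 78
‖A‖ = √78 = 8.8318, ‖B‖ = √99 = 9.9499
cos = 78/(√78·√99) = 78/√7722 = 0.8876

0.8876


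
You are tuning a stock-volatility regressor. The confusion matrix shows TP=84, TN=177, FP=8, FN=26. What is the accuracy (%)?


Accuracy = (TP+TN)/(TP+TN+FP+FN)
= (84+177)/(295)
= 261/295 = 88.47%

88.47%


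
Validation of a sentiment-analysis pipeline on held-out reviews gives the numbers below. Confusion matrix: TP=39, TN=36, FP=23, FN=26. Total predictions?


Total = TP + TN + FP + FN
= 39 + 36 + 23 + 26
= 124
(Predicted positive: 62, predicted negative: 62)

124


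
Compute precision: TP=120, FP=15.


Precision = TP/(TP+FP)
= 120/(120+15)
= 120/135 = 88.89%

88.89%


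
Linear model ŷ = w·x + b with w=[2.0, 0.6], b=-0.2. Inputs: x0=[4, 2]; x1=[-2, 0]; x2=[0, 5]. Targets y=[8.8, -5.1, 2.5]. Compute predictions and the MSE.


ŷ0 = (2.0)·(4) + (0.6)·(2) - 0.2 = 9.0
ŷ1 = (2.0)·(-2) + (0.6)·(0) - 0.2 = -4.2
ŷ2 = (2.0)·(0) + (0.6)·(5) - 0.2 = 2.8
errors² = [0.04, 0.81, 0.09]
MSE = 0.9400/3 = 0.3133

0.3133


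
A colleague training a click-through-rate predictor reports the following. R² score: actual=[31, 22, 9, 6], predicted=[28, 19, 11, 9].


ȳ = 17
SS_res = Σ(y-ŷ)² = 31
SS_tot = Σ(y-ȳ)² = 406
R² = 1 - SS_res/SS_tot = 1 - 0.0764 = 0.9236

0.9236


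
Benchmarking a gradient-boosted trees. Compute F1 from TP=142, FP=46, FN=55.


Precision = 142/188 = 0.7553
Recall = 142/197 = 0.7208
F1 = 2·P·R/(P+R) = 2·TP/(2·TP+FP+FN) = 284/(284+46+55) = 284/385 = 0.7377

0.7377


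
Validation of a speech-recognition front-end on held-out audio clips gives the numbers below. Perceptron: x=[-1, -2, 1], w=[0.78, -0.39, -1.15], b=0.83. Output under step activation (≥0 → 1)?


z = (-1)·(0.78) + (-2)·(-0.39) + (1)·(-1.15) + 0.83
  = -0.32
step(z) = 0 (z<0)

0


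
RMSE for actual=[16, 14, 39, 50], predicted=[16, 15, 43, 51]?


MSE = 18/4 = 4.5
RMSE = √(18/4) = 2.1213

2.1213


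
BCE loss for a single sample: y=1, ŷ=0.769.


BCE = -[y·ln(p) + (1-y)·ln(1-p)]
= -1·ln(0.769) - 0
= -ln(0.769) = 0.2627

0.2627


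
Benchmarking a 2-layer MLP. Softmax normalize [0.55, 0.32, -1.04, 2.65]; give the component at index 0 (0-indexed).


Exponentials: e^0.55=1.7333, e^0.32=1.3771, e^-1.04=0.3535, e^2.65=14.154
Sum = 17.6179
Softmax = [0.0984, 0.0782, 0.0201, 0.8034]
p[0] = 1.7333/17.6179 = 0.0984

0.0984


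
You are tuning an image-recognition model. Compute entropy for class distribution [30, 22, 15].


Probabilities: [30/67, 22/67, 15/67] ≈ [0.4478, 0.3284, 0.2239]
H = -((30/67)·log₂(30/67) + (22/67)·log₂(22/67) + (15/67)·log₂(15/67))
  = 1.53 bits

1.53 bits


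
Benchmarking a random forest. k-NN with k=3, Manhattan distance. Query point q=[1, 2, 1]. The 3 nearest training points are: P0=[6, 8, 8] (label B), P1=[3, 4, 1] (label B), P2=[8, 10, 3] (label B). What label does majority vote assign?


d(q,P0) = 18  (label B)
d(q,P1) = 4  (label B)
d(q,P2) = 17  (label B)
Votes: A=0, B=3
Majority → B

B


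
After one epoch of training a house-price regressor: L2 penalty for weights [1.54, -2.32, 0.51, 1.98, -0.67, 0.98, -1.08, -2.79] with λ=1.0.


‖w‖₂² = (1.54)² + (-2.32)² + (0.51)² + (1.98)² + (-0.67)² + (0.98)² + (-1.08)² + (-2.79)²
     = 2.3716 + 5.3824 + 0.2601 + 3.9204 + 0.4489 + 0.9604 + 1.1664 + 7.7841
     = 22.2943
λ·‖w‖₂² = 1.0·22.2943 = 22.2943

22.2943


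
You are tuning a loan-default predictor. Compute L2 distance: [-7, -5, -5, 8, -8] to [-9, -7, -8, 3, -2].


d = √((-7+ 9)² + (-5+ 7)² + (-5+ 8)² + (8-3)² + (-8+ 2)²)
  = √(4 + 4 + 9 + 25 + 36)
  = √78 = 8.8318

8.8318


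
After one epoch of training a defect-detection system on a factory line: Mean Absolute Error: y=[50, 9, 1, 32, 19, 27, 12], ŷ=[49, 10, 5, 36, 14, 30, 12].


Absolute errors: |50-49|=1, |9-10|=1, |1-5|=4, |32-36|=4, |19-14|=5, |27-30|=3, |12-12|=0
Sum = 18
MAE = 18/7 = 18/7

18/7


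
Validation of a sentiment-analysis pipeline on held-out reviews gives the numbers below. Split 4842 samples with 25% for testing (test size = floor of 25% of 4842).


Test = ⌊4842·25/100⌋ = 1210
Train = 4842 - 1210 = 3632

Train: 3632, Test: 1210


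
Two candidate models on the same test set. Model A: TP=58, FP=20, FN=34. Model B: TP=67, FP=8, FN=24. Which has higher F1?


Model A: P=58/78=0.7436, R=58/92=0.6304, F1=2PR/(P+R)=2TP/(2TP+FP+FN)=116/170=0.6824
Model B: P=67/75=0.8933, R=67/91=0.7363, F1=2PR/(P+R)=2TP/(2TP+FP+FN)=134/166=0.8072
0.6824 < 0.8072 → Model B

Model B


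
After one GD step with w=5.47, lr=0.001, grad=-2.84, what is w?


w_new = w - α·∇
= 5.47 - 0.001·-2.84
= 5.47 + 0.00284
= 5.47284

5.47284


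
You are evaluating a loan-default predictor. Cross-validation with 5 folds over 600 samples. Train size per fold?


Fold size = 600/5 = 120
Training per fold = 600 - 120 = 480

480


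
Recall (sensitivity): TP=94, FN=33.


Recall = TP/(TP+FN)
= 94/(94+33)
= 94/127 = 74.02%

74.02%


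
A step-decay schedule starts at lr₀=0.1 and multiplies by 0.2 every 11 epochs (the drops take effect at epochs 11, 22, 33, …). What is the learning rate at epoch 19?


n_drops = ⌊19/11⌋ = 1
lr = 0.1·0.2^1 = 0.1·0.2 = 0.02

0.02


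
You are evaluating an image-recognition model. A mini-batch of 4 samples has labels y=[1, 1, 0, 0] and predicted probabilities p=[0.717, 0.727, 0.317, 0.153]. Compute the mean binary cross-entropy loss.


L[0] = -ln(0.717) = 0.3327
L[1] = -ln(0.727) = 0.3188
L[2] = -ln(1-0.317) = -ln(0.683) = 0.3813
L[3] = -ln(1-0.153) = -ln(0.847) = 0.1661
mean = (0.3327 + 0.3188 + 0.3813 + 0.1661)/4 = 0.2997

0.2997


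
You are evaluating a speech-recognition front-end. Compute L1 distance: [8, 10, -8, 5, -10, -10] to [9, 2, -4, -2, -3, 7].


d = |8-9| + |10-2| + |-8+ 4| + |5+ 2| + |-10+ 3| + |-10-7|
  = 1 + 8 + 4 + 7 + 7 + 17
  = 44

44


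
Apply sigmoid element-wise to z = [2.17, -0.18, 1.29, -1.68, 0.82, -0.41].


σ(2.17) = 1/(1+e^-2.17) = 0.8975
σ(-0.18) = 1/(1+e^0.18) = 0.4551
σ(1.29) = 1/(1+e^-1.29) = 0.7841
σ(-1.68) = 1/(1+e^1.68) = 0.1571
σ(0.82) = 1/(1+e^-0.82) = 0.6942
σ(-0.41) = 1/(1+e^0.41) = 0.3989
result = [0.8975, 0.4551, 0.7841, 0.1571, 0.6942, 0.3989]

[0.8975, 0.4551, 0.7841, 0.1571, 0.6942, 0.3989]


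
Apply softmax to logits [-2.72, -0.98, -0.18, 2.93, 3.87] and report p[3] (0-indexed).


Exponentials: e^-2.72=0.0659, e^-0.98=0.3753, e^-0.18=0.8353, e^2.93=18.7276, e^3.87=47.9424
Sum = 67.9465
Softmax = [0.001, 0.0055, 0.0123, 0.2756, 0.7056]
p[3] = 18.7276/67.9465 = 0.2756

0.2756


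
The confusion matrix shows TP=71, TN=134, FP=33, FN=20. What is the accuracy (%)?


Accuracy = (TP+TN)/(TP+TN+FP+FN)
= (71+134)/(258)
= 205/258 = 79.46%

79.46%


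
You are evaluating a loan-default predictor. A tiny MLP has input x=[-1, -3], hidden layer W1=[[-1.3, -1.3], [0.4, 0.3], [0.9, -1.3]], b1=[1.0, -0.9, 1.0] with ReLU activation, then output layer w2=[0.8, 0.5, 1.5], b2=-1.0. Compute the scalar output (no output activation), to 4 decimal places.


z1[0] = (-1.3)·(-1) + (-1.3)·(-3) + 1.0 = 6.2
z1[1] = (0.4)·(-1) + (0.3)·(-3) - 0.9 = -2.2
z1[2] = (0.9)·(-1) + (-1.3)·(-3) + 1.0 = 4.0
h = ReLU(z1) = [6.2, 0.0, 4.0]
output = (0.8)·(6.2) + (0.5)·(0.0) + (1.5)·(4.0) - 1.0 = 9.96

9.96


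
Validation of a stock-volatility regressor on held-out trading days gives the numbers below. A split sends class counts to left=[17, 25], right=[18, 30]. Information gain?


Parent = [35, 55], H_parent = 0.9641
H_left = 0.9737 (n=42), H_right = 0.9544 (n=48)
H_children = (42/90)·0.9737 + (48/90)·0.9544 = 0.9634
IG = 0.9641 - 0.9634 = 0.0007

0.0007


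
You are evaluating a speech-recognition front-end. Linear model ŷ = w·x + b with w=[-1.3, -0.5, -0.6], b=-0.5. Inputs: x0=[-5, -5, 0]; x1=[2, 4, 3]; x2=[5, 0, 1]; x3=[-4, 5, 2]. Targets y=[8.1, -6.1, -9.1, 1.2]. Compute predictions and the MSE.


ŷ0 = (-1.3)·(-5) + (-0.5)·(-5) + (-0.6)·(0) - 0.5 = 8.5
ŷ1 = (-1.3)·(2) + (-0.5)·(4) + (-0.6)·(3) - 0.5 = -6.9
ŷ2 = (-1.3)·(5) + (-0.5)·(0) + (-0.6)·(1) - 0.5 = -7.6
ŷ3 = (-1.3)·(-4) + (-0.5)·(5) + (-0.6)·(2) - 0.5 = 1.0
errors² = [0.16, 0.64, 2.25, 0.04]
MSE = 3.0900/4 = 0.7725

0.7725


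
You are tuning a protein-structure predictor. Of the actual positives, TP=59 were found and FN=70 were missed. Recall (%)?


Recall = TP/(TP+FN)
= 59/(59+70)
= 59/129 = 45.74%

45.74%


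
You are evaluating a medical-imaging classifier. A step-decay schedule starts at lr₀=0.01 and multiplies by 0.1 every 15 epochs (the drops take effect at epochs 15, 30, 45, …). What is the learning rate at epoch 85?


n_drops = ⌊85/15⌋ = 5
lr = 0.01·0.1^5 = 0.01·0.00001 = 0.0000001

0.0000001


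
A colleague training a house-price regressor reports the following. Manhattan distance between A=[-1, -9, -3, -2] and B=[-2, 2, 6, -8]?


d = |-1+ 2| + |-9-2| + |-3-6| + |-2+ 8|
  = 1 + 11 + 9 + 6
  = 27

27


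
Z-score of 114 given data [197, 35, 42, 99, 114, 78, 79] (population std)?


μ = 92, σ = 50.2451
z = (114 - 92)/50.2451 = 0.4379

0.4379


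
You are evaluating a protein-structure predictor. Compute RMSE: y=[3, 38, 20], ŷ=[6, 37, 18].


MSE = 14/3 = 4.6667
RMSE = √(14/3) = 2.1602

2.1602


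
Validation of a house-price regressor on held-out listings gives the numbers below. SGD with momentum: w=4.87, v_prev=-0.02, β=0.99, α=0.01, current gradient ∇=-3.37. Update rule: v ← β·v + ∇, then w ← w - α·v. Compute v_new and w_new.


v_new = 0.99·-0.02 - 3.37 = -0.0198 - 3.37 = -3.3898
w_new = 4.87 - 0.01·-3.3898 = 4.87 + 0.033898 = 4.903898

v_new=-3.3898, w_new=4.903898


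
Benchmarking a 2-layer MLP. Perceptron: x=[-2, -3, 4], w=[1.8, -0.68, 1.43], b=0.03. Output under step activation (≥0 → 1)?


z = (-2)·(1.8) + (-3)·(-0.68) + (4)·(1.43) + 0.03
  = 4.19
step(z) = 1 (z≥0)

1


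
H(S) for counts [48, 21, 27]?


Probabilities: [48/96, 21/96, 27/96] ≈ [0.5, 0.2188, 0.2812]
H = -((48/96)·log₂(48/96) + (21/96)·log₂(21/96) + (27/96)·log₂(27/96))
  = 1.4943 bits

1.4943 bits


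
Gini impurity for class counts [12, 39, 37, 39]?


Probabilities: [12/127, 39/127, 37/127, 39/127] ≈ [0.0945, 0.3071, 0.2913, 0.3071]
Σpᵢ² = (144 + 1521 + 1369 + 1521)/127² = 4555/16129
Gini = 1 - Σpᵢ² = 1 - 4555/16129 = 0.7176

0.7176


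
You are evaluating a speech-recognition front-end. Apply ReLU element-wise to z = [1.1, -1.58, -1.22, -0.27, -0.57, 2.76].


ReLU(1.1) = max(0, 1.1) = 1.1
ReLU(-1.58) = max(0, -1.58) = 0.0
ReLU(-1.22) = max(0, -1.22) = 0.0
ReLU(-0.27) = max(0, -0.27) = 0.0
ReLU(-0.57) = max(0, -0.57) = 0.0
ReLU(2.76) = max(0, 2.76) = 2.76
result = [1.1, 0.0, 0.0, 0.0, 0.0, 2.76]

[1.1, 0.0, 0.0, 0.0, 0.0, 2.76]


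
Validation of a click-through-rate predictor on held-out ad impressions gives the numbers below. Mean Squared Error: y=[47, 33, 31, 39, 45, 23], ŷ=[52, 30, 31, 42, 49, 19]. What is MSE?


Squared errors: (47-52)²=25, (33-30)²=9, (31-31)²=0, (39-42)²=9, (45-49)²=16, (23-19)²=16
Sum = 75
MSE = 75/6 = 25/2

25/2


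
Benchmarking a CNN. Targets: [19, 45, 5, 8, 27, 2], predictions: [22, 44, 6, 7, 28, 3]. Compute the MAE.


Absolute errors: |19-22|=3, |45-44|=1, |5-6|=1, |8-7|=1, |27-28|=1, |2-3|=1
Sum = 8
MAE = 8/6 = 4/3

4/3


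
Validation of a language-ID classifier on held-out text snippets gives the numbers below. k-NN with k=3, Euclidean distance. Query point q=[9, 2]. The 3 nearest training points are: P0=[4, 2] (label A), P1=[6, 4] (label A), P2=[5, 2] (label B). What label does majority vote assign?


d(q,P0) = 5.0  (label A)
d(q,P1) = 3.6056  (label A)
d(q,P2) = 4.0  (label B)
Votes: A=2, B=1
Majority → A

A


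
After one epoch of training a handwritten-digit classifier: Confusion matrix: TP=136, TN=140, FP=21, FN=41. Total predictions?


Total = TP + TN + FP + FN
= 136 + 140 + 21 + 41
= 338
(Predicted positive: 157, predicted negative: 181)

338


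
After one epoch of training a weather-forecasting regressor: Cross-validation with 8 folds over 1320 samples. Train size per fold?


Fold size = 1320/8 = 165
Training per fold = 1320 - 165 = 1155

1155


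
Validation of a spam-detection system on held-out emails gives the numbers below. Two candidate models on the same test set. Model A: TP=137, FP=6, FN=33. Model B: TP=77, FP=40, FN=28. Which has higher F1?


Model A: P=137/143=0.958, R=137/170=0.8059, F1=2PR/(P+R)=2TP/(2TP+FP+FN)=274/313=0.8754
Model B: P=77/117=0.6581, R=77/105=0.7333, F1=2PR/(P+R)=2TP/(2TP+FP+FN)=154/222=0.6937
0.8754 > 0.6937 → Model A

Model A


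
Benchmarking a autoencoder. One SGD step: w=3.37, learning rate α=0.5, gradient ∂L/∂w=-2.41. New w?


w_new = w - α·∇
= 3.37 - 0.5·-2.41
= 3.37 + 1.205
= 4.575

4.575


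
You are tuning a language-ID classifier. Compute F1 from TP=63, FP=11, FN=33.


Precision = 63/74 = 0.8514
Recall = 63/96 = 0.6562
F1 = 2·P·R/(P+R) = 2·TP/(2·TP+FP+FN) = 126/(126+11+33) = 126/170 = 0.7412

0.7412


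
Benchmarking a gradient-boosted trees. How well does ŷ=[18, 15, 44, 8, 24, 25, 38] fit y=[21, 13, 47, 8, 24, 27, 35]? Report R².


ȳ = 25
SS_res = Σ(y-ŷ)² = 35
SS_tot = Σ(y-ȳ)² = 1038
R² = 1 - SS_res/SS_tot = 1 - 0.0337 = 0.9663

0.9663


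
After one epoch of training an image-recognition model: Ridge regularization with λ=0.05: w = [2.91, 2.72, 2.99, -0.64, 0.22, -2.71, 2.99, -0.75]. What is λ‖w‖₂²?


‖w‖₂² = (2.91)² + (2.72)² + (2.99)² + (-0.64)² + (0.22)² + (-2.71)² + (2.99)² + (-0.75)²
     = 8.4681 + 7.3984 + 8.9401 + 0.4096 + 0.0484 + 7.3441 + 8.9401 + 0.5625
     = 42.1113
λ·‖w‖₂² = 0.05·42.1113 = 2.105565

2.105565


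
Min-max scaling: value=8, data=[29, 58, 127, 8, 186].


min=8, max=186
(8-8)/(186-8) = 0/178 = 0.0

0.0


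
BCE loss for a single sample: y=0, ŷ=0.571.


BCE = -[y·ln(p) + (1-y)·ln(1-p)]
= -0 - 1·ln(1-0.571)
= -ln(0.429) = 0.8463

0.8463


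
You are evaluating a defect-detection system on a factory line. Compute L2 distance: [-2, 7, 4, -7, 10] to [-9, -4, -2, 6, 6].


d = √((-2+ 9)² + (7+ 4)² + (4+ 2)² + (-7-6)² + (10-6)²)
  = √(49 + 121 + 36 + 169 + 16)
  = √391 = 19.7737

19.7737


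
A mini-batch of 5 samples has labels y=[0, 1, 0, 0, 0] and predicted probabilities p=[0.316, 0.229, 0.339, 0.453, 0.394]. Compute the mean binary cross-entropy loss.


L[0] = -ln(1-0.316) = -ln(0.684) = 0.3798
L[1] = -ln(0.229) = 1.474
L[2] = -ln(1-0.339) = -ln(0.661) = 0.414
L[3] = -ln(1-0.453) = -ln(0.547) = 0.6033
L[4] = -ln(1-0.394) = -ln(0.606) = 0.5009
mean = (0.3798 + 1.474 + 0.414 + 0.6033 + 0.5009)/5 = 0.6744

0.6744


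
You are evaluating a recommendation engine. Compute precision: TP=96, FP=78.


Precision = TP/(TP+FP)
= 96/(96+78)
= 96/174 = 55.17%

55.17%


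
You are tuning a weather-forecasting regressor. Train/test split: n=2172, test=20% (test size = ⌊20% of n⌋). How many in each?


Test = ⌊2172·20/100⌋ = 434
Train = 2172 - 434 = 1738

Train: 1738, Test: 434


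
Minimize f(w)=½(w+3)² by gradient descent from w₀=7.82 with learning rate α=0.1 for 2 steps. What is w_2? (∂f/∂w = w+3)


step 1: grad = 7.82+3 = 10.82; w = 7.82 - 0.1·(10.82) = 6.738
step 2: grad = 6.738+3 = 9.738; w = 6.738 - 0.1·(9.738) = 5.7642

5.7642


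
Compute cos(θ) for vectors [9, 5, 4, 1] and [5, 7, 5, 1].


A·B = 9·5 + 5·7 + 4·5 + 1·1 = 101
‖A‖ = √123 = 11.0905, ‖B‖ = √100 = 10
cos = 101/(√123·√100) = 101/√12300 = 0.9107

0.9107


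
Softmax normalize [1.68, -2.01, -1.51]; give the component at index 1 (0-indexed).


Exponentials: e^1.68=5.3656, e^-2.01=0.134, e^-1.51=0.2209
Sum = 5.7205
Softmax = [0.938, 0.0234, 0.0386]
p[1] = 0.134/5.7205 = 0.0234

0.0234


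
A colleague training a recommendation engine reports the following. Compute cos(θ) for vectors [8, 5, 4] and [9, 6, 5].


A·B = 8·9 + 5·6 + 4·5 = 122
‖A‖ = √105 = 10.247, ‖B‖ = √142 = 11.9164
cos = 122/(√105·√142) = 122/√14910 = 0.9991

0.9991


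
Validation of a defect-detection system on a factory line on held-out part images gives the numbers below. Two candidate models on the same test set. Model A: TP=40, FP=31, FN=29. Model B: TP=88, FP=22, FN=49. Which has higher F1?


Model A: P=40/71=0.5634, R=40/69=0.5797, F1=2PR/(P+R)=2TP/(2TP+FP+FN)=80/140=0.5714
Model B: P=88/110=0.8, R=88/137=0.6423, F1=2PR/(P+R)=2TP/(2TP+FP+FN)=176/247=0.7126
0.5714 < 0.7126 → Model B

Model B


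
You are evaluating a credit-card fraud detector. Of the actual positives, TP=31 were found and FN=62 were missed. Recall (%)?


Recall = TP/(TP+FN)
= 31/(31+62)
= 31/93 = 33.33%

33.33%


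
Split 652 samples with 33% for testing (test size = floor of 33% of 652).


Test = ⌊652·33/100⌋ = 215
Train = 652 - 215 = 437

Train: 437, Test: 215


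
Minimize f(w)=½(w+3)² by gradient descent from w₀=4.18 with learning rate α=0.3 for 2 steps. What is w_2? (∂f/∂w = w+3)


step 1: grad = 4.18+3 = 7.18; w = 4.18 - 0.3·(7.18) = 2.026
step 2: grad = 2.026+3 = 5.026; w = 2.026 - 0.3·(5.026) = 0.5182

0.5182


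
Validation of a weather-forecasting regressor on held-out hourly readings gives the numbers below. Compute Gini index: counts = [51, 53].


Probabilities: [51/104, 53/104] ≈ [0.4904, 0.5096]
Σpᵢ² = (2601 + 2809)/104² = 5410/10816
Gini = 1 - Σpᵢ² = 1 - 5410/10816 = 0.4998

0.4998


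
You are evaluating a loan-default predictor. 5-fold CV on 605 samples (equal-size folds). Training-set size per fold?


Fold size = 605/5 = 121
Training per fold = 605 - 121 = 484

484


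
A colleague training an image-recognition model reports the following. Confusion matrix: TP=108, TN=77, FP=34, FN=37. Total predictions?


Total = TP + TN + FP + FN
= 108 + 77 + 34 + 37
= 256
(Predicted positive: 142, predicted negative: 114)

256


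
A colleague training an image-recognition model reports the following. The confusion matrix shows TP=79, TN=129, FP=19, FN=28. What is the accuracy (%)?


Accuracy = (TP+TN)/(TP+TN+FP+FN)
= (79+129)/(255)
= 208/255 = 81.57%

81.57%


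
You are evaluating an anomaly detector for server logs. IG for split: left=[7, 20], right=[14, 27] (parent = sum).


Parent = [21, 47], H_parent = 0.8918
H_left = 0.8256 (n=27), H_right = 0.9262 (n=41)
H_children = (27/68)·0.8256 + (41/68)·0.9262 = 0.8863
IG = 0.8918 - 0.8863 = 0.0055

0.0055


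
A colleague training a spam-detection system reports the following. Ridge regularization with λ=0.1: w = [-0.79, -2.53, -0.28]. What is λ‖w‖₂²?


‖w‖₂² = (-0.79)² + (-2.53)² + (-0.28)²
     = 0.6241 + 6.4009 + 0.0784
     = 7.1034
λ·‖w‖₂² = 0.1·7.1034 = 0.71034

0.71034


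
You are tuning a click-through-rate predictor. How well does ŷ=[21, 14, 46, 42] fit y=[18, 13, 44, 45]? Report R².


ȳ = 30
SS_res = Σ(y-ŷ)² = 23
SS_tot = Σ(y-ȳ)² = 854
R² = 1 - SS_res/SS_tot = 1 - 0.0269 = 0.9731

0.9731


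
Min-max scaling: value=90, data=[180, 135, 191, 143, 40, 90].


min=40, max=191
(90-40)/(191-40) = 50/151 = 0.3311

0.3311


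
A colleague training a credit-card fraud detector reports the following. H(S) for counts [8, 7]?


Probabilities: [8/15, 7/15] ≈ [0.5333, 0.4667]
H = -((8/15)·log₂(8/15) + (7/15)·log₂(7/15))
  = 0.9968 bits

0.9968 bits


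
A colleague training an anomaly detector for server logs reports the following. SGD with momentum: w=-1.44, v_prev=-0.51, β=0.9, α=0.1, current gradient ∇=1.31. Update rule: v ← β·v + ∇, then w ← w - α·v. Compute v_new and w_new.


v_new = 0.9·-0.51 + 1.31 = -0.459 + 1.31 = 0.851
w_new = -1.44 - 0.1·0.851 = -1.44 - 0.0851 = -1.5251

v_new=0.851, w_new=-1.5251


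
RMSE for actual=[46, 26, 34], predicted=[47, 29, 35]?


MSE = 11/3 = 3.6667
RMSE = √(11/3) = 1.9149

1.9149


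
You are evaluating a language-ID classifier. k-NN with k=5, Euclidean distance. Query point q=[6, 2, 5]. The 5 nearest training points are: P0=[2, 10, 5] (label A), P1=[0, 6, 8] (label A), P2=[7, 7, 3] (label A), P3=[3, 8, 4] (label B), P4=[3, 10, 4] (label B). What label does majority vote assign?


d(q,P0) = 8.9443  (label A)
d(q,P1) = 7.8102  (label A)
d(q,P2) = 5.4772  (label A)
d(q,P3) = 6.7823  (label B)
d(q,P4) = 8.6023  (label B)
Votes: A=3, B=2
Majority → A

A


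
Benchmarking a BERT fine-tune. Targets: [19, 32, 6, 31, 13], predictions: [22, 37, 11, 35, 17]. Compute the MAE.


Absolute errors: |19-22|=3, |32-37|=5, |6-11|=5, |31-35|=4, |13-17|=4
Sum = 21
MAE = 21/5 = 21/5

21/5


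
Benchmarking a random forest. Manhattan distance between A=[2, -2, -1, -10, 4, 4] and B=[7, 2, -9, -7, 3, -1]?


d = |2-7| + |-2-2| + |-1+ 9| + |-10+ 7| + |4-3| + |4+ 1|
  = 5 + 4 + 8 + 3 + 1 + 5
  = 26

26


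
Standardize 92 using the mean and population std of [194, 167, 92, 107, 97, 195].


μ = 142, σ = 44.5122
z = (92 - 142)/44.5122 = -1.1233

-1.1233


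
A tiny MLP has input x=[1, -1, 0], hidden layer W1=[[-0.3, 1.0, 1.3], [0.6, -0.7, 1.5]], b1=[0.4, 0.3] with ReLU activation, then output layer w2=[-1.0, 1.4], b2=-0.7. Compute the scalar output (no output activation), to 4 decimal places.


z1[0] = (-0.3)·(1) + (1.0)·(-1) + (1.3)·(0) + 0.4 = -0.9
z1[1] = (0.6)·(1) + (-0.7)·(-1) + (1.5)·(0) + 0.3 = 1.6
h = ReLU(z1) = [0.0, 1.6]
output = (-1.0)·(0.0) + (1.4)·(1.6) - 0.7 = 1.54

1.54


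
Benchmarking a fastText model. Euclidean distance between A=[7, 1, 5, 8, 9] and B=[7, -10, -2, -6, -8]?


d = √((7-7)² + (1+ 10)² + (5+ 2)² + (8+ 6)² + (9+ 8)²)
  = √(0 + 121 + 49 + 196 + 289)
  = √655 = 25.593

25.593


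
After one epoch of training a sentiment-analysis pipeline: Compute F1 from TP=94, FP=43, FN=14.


Precision = 94/137 = 0.6861
Recall = 94/108 = 0.8704
F1 = 2·P·R/(P+R) = 2·TP/(2·TP+FP+FN) = 188/(188+43+14) = 188/245 = 0.7673

0.7673


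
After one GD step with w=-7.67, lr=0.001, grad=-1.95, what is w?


w_new = w - α·∇
= -7.67 - 0.001·-1.95
= -7.67 + 0.00195
= -7.66805

-7.66805


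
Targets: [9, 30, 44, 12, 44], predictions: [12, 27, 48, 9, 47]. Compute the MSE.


Squared errors: (9-12)²=9, (30-27)²=9, (44-48)²=16, (12-9)²=9, (44-47)²=9
Sum = 52
MSE = 52/5 = 52/5

52/5


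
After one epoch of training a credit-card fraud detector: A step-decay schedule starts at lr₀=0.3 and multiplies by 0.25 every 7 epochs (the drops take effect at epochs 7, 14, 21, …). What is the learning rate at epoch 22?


n_drops = ⌊22/7⌋ = 3
lr = 0.3·0.25^3 = 0.3·0.015625 = 0.0046875

0.0046875


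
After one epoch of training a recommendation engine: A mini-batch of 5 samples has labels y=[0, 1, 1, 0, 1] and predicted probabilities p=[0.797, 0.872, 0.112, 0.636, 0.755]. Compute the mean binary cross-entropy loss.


L[0] = -ln(1-0.797) = -ln(0.203) = 1.5945
L[1] = -ln(0.872) = 0.137
L[2] = -ln(0.112) = 2.1893
L[3] = -ln(1-0.636) = -ln(0.364) = 1.0106
L[4] = -ln(0.755) = 0.281
mean = (1.5945 + 0.137 + 2.1893 + 1.0106 + 0.281)/5 = 1.0425

1.0425


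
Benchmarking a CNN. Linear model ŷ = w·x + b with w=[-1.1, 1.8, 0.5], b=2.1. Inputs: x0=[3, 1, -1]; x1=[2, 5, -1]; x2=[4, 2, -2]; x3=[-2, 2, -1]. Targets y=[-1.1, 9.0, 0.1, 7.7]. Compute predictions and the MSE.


ŷ0 = (-1.1)·(3) + (1.8)·(1) + (0.5)·(-1) + 2.1 = 0.1
ŷ1 = (-1.1)·(2) + (1.8)·(5) + (0.5)·(-1) + 2.1 = 8.4
ŷ2 = (-1.1)·(4) + (1.8)·(2) + (0.5)·(-2) + 2.1 = 0.3
ŷ3 = (-1.1)·(-2) + (1.8)·(2) + (0.5)·(-1) + 2.1 = 7.4
errors² = [1.44, 0.36, 0.04, 0.09]
MSE = 1.9300/4 = 0.4825

0.4825


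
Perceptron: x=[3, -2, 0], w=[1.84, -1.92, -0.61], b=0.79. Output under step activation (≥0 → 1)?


z = (3)·(1.84) + (-2)·(-1.92) + (0)·(-0.61) + 0.79
  = 10.15
step(z) = 1 (z≥0)

1


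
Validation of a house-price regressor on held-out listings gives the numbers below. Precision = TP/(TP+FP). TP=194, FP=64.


Precision = TP/(TP+FP)
= 194/(194+64)
= 194/258 = 75.19%

75.19%


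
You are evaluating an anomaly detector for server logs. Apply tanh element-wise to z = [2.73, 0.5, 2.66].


tanh(2.73) = 0.9915
tanh(0.5) = 0.4621
tanh(2.66) = 0.9903
result = [0.9915, 0.4621, 0.9903]

[0.9915, 0.4621, 0.9903]


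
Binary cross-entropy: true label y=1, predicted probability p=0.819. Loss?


BCE = -[y·ln(p) + (1-y)·ln(1-p)]
= -1·ln(0.819) - 0
= -ln(0.819) = 0.1997

0.1997


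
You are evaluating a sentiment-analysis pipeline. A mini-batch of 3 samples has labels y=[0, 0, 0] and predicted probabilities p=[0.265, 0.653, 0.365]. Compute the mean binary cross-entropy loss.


L[0] = -ln(1-0.265) = -ln(0.735) = 0.3079
L[1] = -ln(1-0.653) = -ln(0.347) = 1.0584
L[2] = -ln(1-0.365) = -ln(0.635) = 0.4541
mean = (0.3079 + 1.0584 + 0.4541)/3 = 0.6068

0.6068


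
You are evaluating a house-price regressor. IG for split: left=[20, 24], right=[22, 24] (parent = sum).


Parent = [42, 48], H_parent = 0.9968
H_left = 0.994 (n=44), H_right = 0.9986 (n=46)
H_children = (44/90)·0.994 + (46/90)·0.9986 = 0.9964
IG = 0.9968 - 0.9964 = 0.0004

0.0004


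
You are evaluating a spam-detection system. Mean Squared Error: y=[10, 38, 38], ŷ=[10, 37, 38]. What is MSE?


Squared errors: (10-10)²=0, (38-37)²=1, (38-38)²=0
Sum = 1
MSE = 1/3 = 1/3

1/3


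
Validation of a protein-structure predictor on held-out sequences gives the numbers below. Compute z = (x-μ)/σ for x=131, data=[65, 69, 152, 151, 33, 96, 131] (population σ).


μ = 99.5714, σ = 43.0211
z = (131 - 99.5714)/43.0211 = 0.7305

0.7305


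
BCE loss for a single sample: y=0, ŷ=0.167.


BCE = -[y·ln(p) + (1-y)·ln(1-p)]
= -0 - 1·ln(1-0.167)
= -ln(0.833) = 0.1827

0.1827


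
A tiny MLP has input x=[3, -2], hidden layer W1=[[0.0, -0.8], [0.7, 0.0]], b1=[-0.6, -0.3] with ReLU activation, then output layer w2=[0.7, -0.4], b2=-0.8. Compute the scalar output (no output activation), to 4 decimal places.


z1[0] = (0.0)·(3) + (-0.8)·(-2) - 0.6 = 1.0
z1[1] = (0.7)·(3) + (0.0)·(-2) - 0.3 = 1.8
h = ReLU(z1) = [1.0, 1.8]
output = (0.7)·(1.0) + (-0.4)·(1.8) - 0.8 = -0.82

-0.82


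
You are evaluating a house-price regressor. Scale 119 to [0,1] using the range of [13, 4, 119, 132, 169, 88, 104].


min=4, max=169
(119-4)/(169-4) = 115/165 = 0.697

0.697


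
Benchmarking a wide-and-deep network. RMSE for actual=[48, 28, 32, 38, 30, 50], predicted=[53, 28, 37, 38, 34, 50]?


MSE = 66/6 = 11
RMSE = √(66/6) = 3.3166

3.3166


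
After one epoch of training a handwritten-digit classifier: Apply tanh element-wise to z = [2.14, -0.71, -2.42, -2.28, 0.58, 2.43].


tanh(2.14) = 0.9727
tanh(-0.71) = -0.6107
tanh(-2.42) = -0.9843
tanh(-2.28) = -0.9793
tanh(0.58) = 0.5227
tanh(2.43) = 0.9846
result = [0.9727, -0.6107, -0.9843, -0.9793, 0.5227, 0.9846]

[0.9727, -0.6107, -0.9843, -0.9793, 0.5227, 0.9846]


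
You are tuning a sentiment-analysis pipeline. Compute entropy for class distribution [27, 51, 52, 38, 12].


Probabilities: [27/180, 51/180, 52/180, 38/180, 12/180] ≈ [0.15, 0.2833, 0.2889, 0.2111, 0.0667]
H = -((27/180)·log₂(27/180) + (51/180)·log₂(51/180) + (52/180)·log₂(52/180) + (38/180)·log₂(38/180) + (12/180)·log₂(12/180))
  = 2.1777 bits

2.1777 bits


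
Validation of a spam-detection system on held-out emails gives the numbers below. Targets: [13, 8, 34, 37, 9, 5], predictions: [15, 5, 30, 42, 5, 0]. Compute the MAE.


Absolute errors: |13-15|=2, |8-5|=3, |34-30|=4, |37-42|=5, |9-5|=4, |5-0|=5
Sum = 23
MAE = 23/6 = 23/6

23/6


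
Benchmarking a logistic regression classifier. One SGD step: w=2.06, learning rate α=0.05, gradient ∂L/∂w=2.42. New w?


w_new = w - α·∇
= 2.06 - 0.05·2.42
= 2.06 - 0.121
= 1.939

1.939


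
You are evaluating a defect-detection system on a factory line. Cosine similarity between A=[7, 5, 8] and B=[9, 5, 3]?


A·B = 7·9 + 5·5 + 8·3 = 112
‖A‖ = √138 = 11.7473, ‖B‖ = √115 = 10.7238
cos = 112/(√138·√115) = 112/√15870 = 0.8891

0.8891


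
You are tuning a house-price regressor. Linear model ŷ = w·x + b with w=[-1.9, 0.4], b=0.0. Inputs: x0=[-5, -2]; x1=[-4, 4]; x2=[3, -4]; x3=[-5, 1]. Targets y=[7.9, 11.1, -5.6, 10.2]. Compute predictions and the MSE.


ŷ0 = (-1.9)·(-5) + (0.4)·(-2) + 0.0 = 8.7
ŷ1 = (-1.9)·(-4) + (0.4)·(4) + 0.0 = 9.2
ŷ2 = (-1.9)·(3) + (0.4)·(-4) + 0.0 = -7.3
ŷ3 = (-1.9)·(-5) + (0.4)·(1) + 0.0 = 9.9
errors² = [0.64, 3.61, 2.89, 0.09]
MSE = 7.2300/4 = 1.8075

1.8075


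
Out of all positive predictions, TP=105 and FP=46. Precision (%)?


Precision = TP/(TP+FP)
= 105/(105+46)
= 105/151 = 69.54%

69.54%


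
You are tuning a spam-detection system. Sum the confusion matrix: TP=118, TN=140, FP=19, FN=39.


Total = TP + TN + FP + FN
= 118 + 140 + 19 + 39
= 316
(Predicted positive: 137, predicted negative: 179)

316


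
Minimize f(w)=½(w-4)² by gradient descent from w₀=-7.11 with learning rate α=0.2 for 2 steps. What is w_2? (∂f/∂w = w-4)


step 1: grad = -7.11-4 = -11.11; w = -7.11 - 0.2·(-11.11) = -4.888
step 2: grad = -4.888-4 = -8.888; w = -4.888 - 0.2·(-8.888) = -3.1104

-3.1104


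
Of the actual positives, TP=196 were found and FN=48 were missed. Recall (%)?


Recall = TP/(TP+FN)
= 196/(196+48)
= 196/244 = 80.33%

80.33%


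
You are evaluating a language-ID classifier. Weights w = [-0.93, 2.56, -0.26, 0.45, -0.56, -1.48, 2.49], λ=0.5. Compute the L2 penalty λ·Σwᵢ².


‖w‖₂² = (-0.93)² + (2.56)² + (-0.26)² + (0.45)² + (-0.56)² + (-1.48)² + (2.49)²
     = 0.8649 + 6.5536 + 0.0676 + 0.2025 + 0.3136 + 2.1904 + 6.2001
     = 16.3927
λ·‖w‖₂² = 0.5·16.3927 = 8.19635

8.19635


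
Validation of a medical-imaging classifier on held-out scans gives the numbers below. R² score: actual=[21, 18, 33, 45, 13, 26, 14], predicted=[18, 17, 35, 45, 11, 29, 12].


ȳ = 24.2857
SS_res = Σ(y-ŷ)² = 31
SS_tot = Σ(y-ȳ)² = 791.43
R² = 1 - SS_res/SS_tot = 1 - 0.0392 = 0.9608

0.9608


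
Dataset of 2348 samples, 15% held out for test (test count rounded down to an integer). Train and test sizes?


Test = ⌊2348·15/100⌋ = 352
Train = 2348 - 352 = 1996

Train: 1996, Test: 352


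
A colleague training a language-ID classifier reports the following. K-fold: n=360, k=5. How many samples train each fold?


Fold size = 360/5 = 72
Training per fold = 360 - 72 = 288

288


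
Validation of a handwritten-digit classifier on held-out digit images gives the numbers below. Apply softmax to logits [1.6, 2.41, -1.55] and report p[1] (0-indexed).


Exponentials: e^1.6=4.953, e^2.41=11.134, e^-1.55=0.2122
Sum = 16.2992
Softmax = [0.3039, 0.6831, 0.013]
p[1] = 11.134/16.2992 = 0.6831

0.6831


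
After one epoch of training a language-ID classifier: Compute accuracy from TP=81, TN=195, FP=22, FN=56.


Accuracy = (TP+TN)/(TP+TN+FP+FN)
= (81+195)/(354)
= 276/354 = 77.97%

77.97%


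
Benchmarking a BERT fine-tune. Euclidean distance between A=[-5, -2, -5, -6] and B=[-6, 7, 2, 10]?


d = √((-5+ 6)² + (-2-7)² + (-5-2)² + (-6-10)²)
  = √(1 + 81 + 49 + 256)
  = √387 = 19.6723

19.6723


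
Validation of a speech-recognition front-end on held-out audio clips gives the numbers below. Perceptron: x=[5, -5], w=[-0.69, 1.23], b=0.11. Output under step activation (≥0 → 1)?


z = (5)·(-0.69) + (-5)·(1.23) + 0.11
  = -9.49
step(z) = 0 (z<0)

0


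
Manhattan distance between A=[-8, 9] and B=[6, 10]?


d = |-8-6| + |9-10|
  = 14 + 1
  = 15

15


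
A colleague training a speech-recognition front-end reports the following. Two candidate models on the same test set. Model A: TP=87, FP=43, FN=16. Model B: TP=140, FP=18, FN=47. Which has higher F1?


Model A: P=87/130=0.6692, R=87/103=0.8447, F1=2PR/(P+R)=2TP/(2TP+FP+FN)=174/233=0.7468
Model B: P=140/158=0.8861, R=140/187=0.7487, F1=2PR/(P+R)=2TP/(2TP+FP+FN)=280/345=0.8116
0.7468 < 0.8116 → Model B

Model B


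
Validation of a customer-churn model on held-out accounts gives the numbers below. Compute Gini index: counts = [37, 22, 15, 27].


Probabilities: [37/101, 22/101, 15/101, 27/101] ≈ [0.3663, 0.2178, 0.1485, 0.2673]
Σpᵢ² = (1369 + 484 + 225 + 729)/101² = 2807/10201
Gini = 1 - Σpᵢ² = 1 - 2807/10201 = 0.7248

0.7248


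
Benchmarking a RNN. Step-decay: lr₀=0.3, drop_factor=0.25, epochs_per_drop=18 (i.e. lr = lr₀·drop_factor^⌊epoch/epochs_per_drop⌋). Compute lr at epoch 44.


n_drops = ⌊44/18⌋ = 2
lr = 0.3·0.25^2 = 0.3·0.0625 = 0.01875

0.01875


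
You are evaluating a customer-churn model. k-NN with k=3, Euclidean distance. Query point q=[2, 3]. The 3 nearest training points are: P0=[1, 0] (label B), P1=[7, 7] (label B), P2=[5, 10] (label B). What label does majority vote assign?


d(q,P0) = 3.1623  (label B)
d(q,P1) = 6.4031  (label B)
d(q,P2) = 7.6158  (label B)
Votes: A=0, B=3
Majority → B

B


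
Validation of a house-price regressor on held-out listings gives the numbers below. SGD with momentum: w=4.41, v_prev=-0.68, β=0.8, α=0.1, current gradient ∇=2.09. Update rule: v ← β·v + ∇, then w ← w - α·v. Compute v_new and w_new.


v_new = 0.8·-0.68 + 2.09 = -0.544 + 2.09 = 1.546
w_new = 4.41 - 0.1·1.546 = 4.41 - 0.1546 = 4.2554

v_new=1.546, w_new=4.2554


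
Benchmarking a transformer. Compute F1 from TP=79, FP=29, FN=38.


Precision = 79/108 = 0.7315
Recall = 79/117 = 0.6752
F1 = 2·P·R/(P+R) = 2·TP/(2·TP+FP+FN) = 158/(158+29+38) = 158/225 = 0.7022

0.7022


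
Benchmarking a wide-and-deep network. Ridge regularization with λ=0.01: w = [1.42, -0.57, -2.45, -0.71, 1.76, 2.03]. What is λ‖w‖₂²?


‖w‖₂² = (1.42)² + (-0.57)² + (-2.45)² + (-0.71)² + (1.76)² + (2.03)²
     = 2.0164 + 0.3249 + 6.0025 + 0.5041 + 3.0976 + 4.1209
     = 16.0664
λ·‖w‖₂² = 0.01·16.0664 = 0.160664

0.160664


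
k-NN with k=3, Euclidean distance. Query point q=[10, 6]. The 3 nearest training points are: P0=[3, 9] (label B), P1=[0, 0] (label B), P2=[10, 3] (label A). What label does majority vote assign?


d(q,P0) = 7.6158  (label B)
d(q,P1) = 11.6619  (label B)
d(q,P2) = 3.0  (label A)
Votes: A=1, B=2
Majority → B

B


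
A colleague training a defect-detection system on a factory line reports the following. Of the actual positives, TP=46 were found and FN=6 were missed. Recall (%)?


Recall = TP/(TP+FN)
= 46/(46+6)
= 46/52 = 88.46%

88.46%


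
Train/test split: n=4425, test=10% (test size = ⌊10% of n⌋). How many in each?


Test = ⌊4425·10/100⌋ = 442
Train = 4425 - 442 = 3983

Train: 3983, Test: 442


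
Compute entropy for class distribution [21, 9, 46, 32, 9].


Probabilities: [21/117, 9/117, 46/117, 32/117, 9/117] ≈ [0.1795, 0.0769, 0.3932, 0.2735, 0.0769]
H = -((21/117)·log₂(21/117) + (9/117)·log₂(9/117) + (46/117)·log₂(46/117) + (32/117)·log₂(32/117) + (9/117)·log₂(9/117))
  = 2.0551 bits

2.0551 bits


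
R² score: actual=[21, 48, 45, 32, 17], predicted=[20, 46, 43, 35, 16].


ȳ = 32.6
SS_res = Σ(y-ŷ)² = 19
SS_tot = Σ(y-ȳ)² = 769.2
R² = 1 - SS_res/SS_tot = 1 - 0.0247 = 0.9753

0.9753


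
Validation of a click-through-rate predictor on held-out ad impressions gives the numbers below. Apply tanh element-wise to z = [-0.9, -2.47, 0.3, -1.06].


tanh(-0.9) = -0.7163
tanh(-2.47) = -0.9858
tanh(0.3) = 0.2913
tanh(-1.06) = -0.7857
result = [-0.7163, -0.9858, 0.2913, -0.7857]

[-0.7163, -0.9858, 0.2913, -0.7857]


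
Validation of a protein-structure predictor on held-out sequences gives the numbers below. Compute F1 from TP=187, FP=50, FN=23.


Precision = 187/237 = 0.789
Recall = 187/210 = 0.8905
F1 = 2·P·R/(P+R) = 2·TP/(2·TP+FP+FN) = 374/(374+50+23) = 374/447 = 0.8367

0.8367


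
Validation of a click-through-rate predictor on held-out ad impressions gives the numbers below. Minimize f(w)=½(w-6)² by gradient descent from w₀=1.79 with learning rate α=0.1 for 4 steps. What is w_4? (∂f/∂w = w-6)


step 1: grad = 1.79-6 = -4.21; w = 1.79 - 0.1·(-4.21) = 2.211
step 2: grad = 2.211-6 = -3.789; w = 2.211 - 0.1·(-3.789) = 2.5899
step 3: grad = 2.5899-6 = -3.4101; w = 2.5899 - 0.1·(-3.4101) = 2.93091
step 4: grad = 2.93091-6 = -3.06909; w = 2.93091 - 0.1·(-3.06909) = 3.237819

3.237819


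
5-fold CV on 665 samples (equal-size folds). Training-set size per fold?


Fold size = 665/5 = 133
Training per fold = 665 - 133 = 532

532


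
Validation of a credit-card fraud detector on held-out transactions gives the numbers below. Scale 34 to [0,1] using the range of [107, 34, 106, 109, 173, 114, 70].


min=34, max=173
(34-34)/(173-34) = 0/139 = 0.0

0.0


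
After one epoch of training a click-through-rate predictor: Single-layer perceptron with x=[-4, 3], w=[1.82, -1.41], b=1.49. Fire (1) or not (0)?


z = (-4)·(1.82) + (3)·(-1.41) + 1.49
  = -10.02
step(z) = 0 (z<0)

0


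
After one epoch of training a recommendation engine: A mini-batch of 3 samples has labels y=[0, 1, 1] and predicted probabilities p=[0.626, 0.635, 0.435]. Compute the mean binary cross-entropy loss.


L[0] = -ln(1-0.626) = -ln(0.374) = 0.9835
L[1] = -ln(0.635) = 0.4541
L[2] = -ln(0.435) = 0.8324
mean = (0.9835 + 0.4541 + 0.8324)/3 = 0.7567

0.7567


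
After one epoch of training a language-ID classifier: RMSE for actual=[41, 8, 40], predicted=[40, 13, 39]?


MSE = 27/3 = 9
RMSE = √(27/3) = 3.0

3.0


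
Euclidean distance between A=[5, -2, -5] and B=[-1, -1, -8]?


d = √((5+ 1)² + (-2+ 1)² + (-5+ 8)²)
  = √(36 + 1 + 9)
  = √46 = 6.7823

6.7823


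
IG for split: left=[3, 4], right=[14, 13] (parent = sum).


Parent = [17, 17], H_parent = 1
H_left = 0.9852 (n=7), H_right = 0.999 (n=27)
H_children = (7/34)·0.9852 + (27/34)·0.999 = 0.9962
IG = 1 - 0.9962 = 0.0038

0.0038


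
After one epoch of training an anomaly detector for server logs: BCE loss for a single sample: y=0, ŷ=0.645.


BCE = -[y·ln(p) + (1-y)·ln(1-p)]
= -0 - 1·ln(1-0.645)
= -ln(0.355) = 1.0356

1.0356


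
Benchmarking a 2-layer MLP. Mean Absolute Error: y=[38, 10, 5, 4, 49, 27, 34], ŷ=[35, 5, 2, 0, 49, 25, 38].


Absolute errors: |38-35|=3, |10-5|=5, |5-2|=3, |4-0|=4, |49-49|=0, |27-25|=2, |34-38|=4
Sum = 21
MAE = 21/7 = 3

3


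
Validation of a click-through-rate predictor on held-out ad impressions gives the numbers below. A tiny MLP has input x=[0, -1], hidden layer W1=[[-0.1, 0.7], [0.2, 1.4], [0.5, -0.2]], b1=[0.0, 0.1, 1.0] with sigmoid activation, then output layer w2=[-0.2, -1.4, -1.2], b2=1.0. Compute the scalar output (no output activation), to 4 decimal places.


z1[0] = (-0.1)·(0) + (0.7)·(-1) + 0.0 = -0.7
z1[1] = (0.2)·(0) + (1.4)·(-1) + 0.1 = -1.3
z1[2] = (0.5)·(0) + (-0.2)·(-1) + 1.0 = 1.2
h = sigmoid(z1) = [0.3318, 0.2142, 0.7685]
output = (-0.2)·(0.3318) + (-1.4)·(0.2142) + (-1.2)·(0.7685) + 1.0 = -0.2884

-0.2884


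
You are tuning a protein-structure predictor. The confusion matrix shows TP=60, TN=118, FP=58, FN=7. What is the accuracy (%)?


Accuracy = (TP+TN)/(TP+TN+FP+FN)
= (60+118)/(243)
= 178/243 = 73.25%

73.25%


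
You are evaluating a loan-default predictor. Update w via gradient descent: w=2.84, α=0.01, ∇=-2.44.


w_new = w - α·∇
= 2.84 - 0.01·-2.44
= 2.84 + 0.0244
= 2.8644

2.8644


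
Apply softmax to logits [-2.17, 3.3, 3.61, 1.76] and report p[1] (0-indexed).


Exponentials: e^-2.17=0.1142, e^3.3=27.1126, e^3.61=36.9661, e^1.76=5.8124
Sum = 70.0053
Softmax = [0.0016, 0.3873, 0.528, 0.083]
p[1] = 27.1126/70.0053 = 0.3873

0.3873
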